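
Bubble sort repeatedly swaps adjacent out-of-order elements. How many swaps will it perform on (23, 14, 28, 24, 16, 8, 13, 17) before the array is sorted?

18

Each adjacent swap fixes exactly one inversion, so the minimum swap count equals the number of inversions.
Count inversions — for each element, later elements that are smaller:
23: 14, 16, 8, 13, 17 → 5
14: 8, 13 → 2
28: 24, 16, 8, 13, 17 → 5
24: 16, 8, 13, 17 → 4
16: 8, 13 → 2
8: none → 0
13: none → 0
17: none → 0
Total inversions: 5 + 2 + 5 + 4 + 2 + 0 + 0 + 0 = 18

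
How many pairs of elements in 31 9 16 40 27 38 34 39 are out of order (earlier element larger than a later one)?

For each element, count later entries that are smaller:
31 → 9, 16, 27 → 3
9 → none → 0
16 → none → 0
40 → 27, 38, 34, 39 → 4
27 → none → 0
38 → 34 → 1
34 → none → 0
39 → none → 0
Sum: 3 + 0 + 0 + 4 + 0 + 1 + 0 + 0 = 8

Out-of-order pairs: 8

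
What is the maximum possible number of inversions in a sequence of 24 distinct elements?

The maximum occurs when the array is in strictly decreasing order: every one of the C(24, 2) pairs is inverted.
C(24, 2) = 24·23/2 = 276

276 inversions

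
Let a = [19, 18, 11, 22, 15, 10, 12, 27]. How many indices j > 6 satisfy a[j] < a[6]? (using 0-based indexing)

0

The element at index 6 is 12.
Elements after it: 27
None of them are smaller than 12.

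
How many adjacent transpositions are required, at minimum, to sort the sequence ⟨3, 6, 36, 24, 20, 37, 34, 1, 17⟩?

Minimum adjacent swaps = number of inversions (each swap of adjacent out-of-order elements removes one inversion and no swap can remove more).
Count inversions — for each element, later elements that are smaller:
3: 1 → 1
6: 1 → 1
36: 24, 20, 34, 1, 17 → 5
24: 20, 1, 17 → 3
20: 1, 17 → 2
37: 34, 1, 17 → 3
34: 1, 17 → 2
1: none → 0
17: none → 0
Total inversions: 1 + 1 + 5 + 3 + 2 + 3 + 2 + 0 + 0 = 17

There are 17 swaps.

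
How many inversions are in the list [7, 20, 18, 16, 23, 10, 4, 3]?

Count, for each position, how many later elements it exceeds:
7 → 4, 3 → 2
20 → 18, 16, 10, 4, 3 → 5
18 → 16, 10, 4, 3 → 4
16 → 10, 4, 3 → 3
23 → 10, 4, 3 → 3
10 → 4, 3 → 2
4 → 3 → 1
3 → none → 0
Sum: 2 + 5 + 4 + 3 + 3 + 2 + 1 + 0 = 20

20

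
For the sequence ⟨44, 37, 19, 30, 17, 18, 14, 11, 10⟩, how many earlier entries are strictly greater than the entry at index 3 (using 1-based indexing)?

2

The element at index 3 is 19.
Elements before it: 44, 37
Those larger than 19: 44, 37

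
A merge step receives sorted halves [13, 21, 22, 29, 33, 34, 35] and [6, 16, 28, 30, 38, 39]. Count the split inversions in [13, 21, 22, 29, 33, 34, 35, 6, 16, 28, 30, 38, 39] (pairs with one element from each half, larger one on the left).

Count, for every r in R, how many entries of L exceed r:
r = 6: 13, 21, 22, 29, 33, 34, 35 → 7
r = 16: 21, 22, 29, 33, 34, 35 → 6
r = 28: 29, 33, 34, 35 → 4
r = 30: 33, 34, 35 → 3
r = 38: none → 0
r = 39: none → 0
Cross-inversions: 7 + 6 + 4 + 3 + 0 + 0 = 20

20 split inversions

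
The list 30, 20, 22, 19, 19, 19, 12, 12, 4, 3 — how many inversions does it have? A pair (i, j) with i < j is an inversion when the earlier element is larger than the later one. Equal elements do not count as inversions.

There are 40 inversions.

Count, for each position, how many later elements it exceeds:
30 → 20, 22, 19, 19, 19, 12, 12, 4, 3 → 9
20 → 19, 19, 19, 12, 12, 4, 3 → 7
22 → 19, 19, 19, 12, 12, 4, 3 → 7
19 → 12, 12, 4, 3 → 4
19 → 12, 12, 4, 3 → 4
19 → 12, 12, 4, 3 → 4
12 → 4, 3 → 2
12 → 4, 3 → 2
4 → 3 → 1
3 → none → 0
Sum: 9 + 7 + 7 + 4 + 4 + 4 + 2 + 2 + 1 + 0 = 40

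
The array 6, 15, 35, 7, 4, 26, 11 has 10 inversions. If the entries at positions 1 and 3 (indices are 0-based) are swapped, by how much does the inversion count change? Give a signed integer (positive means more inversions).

-1

Positions 1 and 3 hold 15 and 7; after swapping, the array is [6, 7, 35, 15, 4, 26, 11].
For each element, count later entries that are smaller:
6 → 4 → 1
7 → 4 → 1
35 → 15, 4, 26, 11 → 4
15 → 4, 11 → 2
4 → none → 0
26 → 11 → 1
11 → none → 0
Sum: 1 + 1 + 4 + 2 + 0 + 1 + 0 = 9
Change: 9 − 10 = -1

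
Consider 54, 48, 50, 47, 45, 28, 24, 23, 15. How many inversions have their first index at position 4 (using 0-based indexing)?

4

The element at index 4 is 45.
Elements after it: 28, 24, 23, 15
Those smaller than 45: 28, 24, 23, 15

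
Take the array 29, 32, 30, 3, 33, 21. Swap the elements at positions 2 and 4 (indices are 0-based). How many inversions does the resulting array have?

There are 9 inversions.

Positions 2 and 4 hold 30 and 33; after swapping, the array is [29, 32, 33, 3, 30, 21].
Element-by-element contributions:
29 → 3, 21 → 2
32 → 3, 30, 21 → 3
33 → 3, 30, 21 → 3
3 → none → 0
30 → 21 → 1
21 → none → 0
Sum: 2 + 3 + 3 + 0 + 1 + 0 = 9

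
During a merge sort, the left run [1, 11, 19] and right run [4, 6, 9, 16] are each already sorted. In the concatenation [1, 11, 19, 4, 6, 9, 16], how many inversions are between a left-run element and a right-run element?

Take each right-half value and tally the left-half values above it:
r = 4: 11, 19 → 2
r = 6: 11, 19 → 2
r = 9: 11, 19 → 2
r = 16: 19 → 1
Cross-inversions: 2 + 2 + 2 + 1 = 7

7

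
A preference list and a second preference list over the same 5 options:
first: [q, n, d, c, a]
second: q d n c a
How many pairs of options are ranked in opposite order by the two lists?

Assign each item its position (1..5) in the first ordering, then rewrite the second ordering as that position sequence:
positions: q→1, n→2, d→3, c→4, a→5
second ordering as positions: [1, 3, 2, 4, 5]
Discordant pairs = inversions in this position sequence.
1: 0
3: 2 → 1
2: 0
4: 0
5: 0
Total: 0 + 1 + 0 + 0 + 0 = 1

Pairs: 1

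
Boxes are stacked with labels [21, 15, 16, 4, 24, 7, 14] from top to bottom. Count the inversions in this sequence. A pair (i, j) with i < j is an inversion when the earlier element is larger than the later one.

Sweep left to right; for each value list the smaller values that follow it:
21 → 15, 16, 4, 7, 14 → 5
15 → 4, 7, 14 → 3
16 → 4, 7, 14 → 3
4 → none → 0
24 → 7, 14 → 2
7 → none → 0
14 → none → 0
Sum: 5 + 3 + 3 + 0 + 2 + 0 + 0 = 13

13 out-of-order pairs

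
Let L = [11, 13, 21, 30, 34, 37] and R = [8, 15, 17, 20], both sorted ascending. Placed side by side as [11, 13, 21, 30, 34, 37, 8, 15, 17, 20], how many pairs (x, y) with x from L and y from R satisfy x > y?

There are 18 split inversions.

Take each right-half value and tally the left-half values above it:
r = 8: 11, 13, 21, 30, 34, 37 → 6
r = 15: 21, 30, 34, 37 → 4
r = 17: 21, 30, 34, 37 → 4
r = 20: 21, 30, 34, 37 → 4
Cross-inversions: 6 + 4 + 4 + 4 = 18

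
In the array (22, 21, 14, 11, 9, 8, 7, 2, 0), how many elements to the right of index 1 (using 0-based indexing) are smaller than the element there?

7 such elements

The element at index 1 is 21.
Elements after it: 14, 11, 9, 8, 7, 2, 0
Those smaller than 21: 14, 11, 9, 8, 7, 2, 0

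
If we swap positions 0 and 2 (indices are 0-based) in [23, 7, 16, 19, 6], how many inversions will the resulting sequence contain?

6 inversions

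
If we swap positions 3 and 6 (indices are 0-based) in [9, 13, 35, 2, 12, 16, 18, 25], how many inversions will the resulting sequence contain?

Positions 3 and 6 hold 2 and 18; after swapping, the array is [9, 13, 35, 18, 12, 16, 2, 25].
Count, for each position, how many later elements it exceeds:
9: 1
13: 2
35: 5
18: 3
12: 1
16: 1
2: 0
25: 0
Sum: 1 + 2 + 5 + 3 + 1 + 1 + 0 + 0 = 13

13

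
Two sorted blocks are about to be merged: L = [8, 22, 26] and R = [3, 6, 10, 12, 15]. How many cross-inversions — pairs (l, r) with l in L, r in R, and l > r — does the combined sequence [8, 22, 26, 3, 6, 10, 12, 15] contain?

Take each right-half value and tally the left-half values above it:
r = 3: 8, 22, 26 → 3
r = 6: 8, 22, 26 → 3
r = 10: 22, 26 → 2
r = 12: 22, 26 → 2
r = 15: 22, 26 → 2
Cross-inversions: 3 + 3 + 2 + 2 + 2 = 12

12 cross-inversions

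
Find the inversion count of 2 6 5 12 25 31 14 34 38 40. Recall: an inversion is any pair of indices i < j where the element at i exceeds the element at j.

Inversions: 3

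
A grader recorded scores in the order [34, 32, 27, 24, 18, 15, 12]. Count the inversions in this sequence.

21

Element-by-element contributions:
34: 6
32: 5
27: 4
24: 3
18: 2
15: 1
12: 0
Sum: 6 + 5 + 4 + 3 + 2 + 1 + 0 = 21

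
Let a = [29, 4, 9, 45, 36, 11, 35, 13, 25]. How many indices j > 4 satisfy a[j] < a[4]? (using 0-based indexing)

4

The element at index 4 is 36.
Elements after it: 11, 35, 13, 25
Those smaller than 36: 11, 35, 13, 25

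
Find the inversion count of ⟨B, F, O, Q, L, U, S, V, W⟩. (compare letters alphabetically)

3 inversions

Sweep left to right; for each value list the smaller values that follow it:
B → none → 0
F → none → 0
O → L → 1
Q → L → 1
L → none → 0
U → S → 1
S → none → 0
V → none → 0
W → none → 0
Sum: 0 + 0 + 1 + 1 + 0 + 1 + 0 + 0 + 0 = 3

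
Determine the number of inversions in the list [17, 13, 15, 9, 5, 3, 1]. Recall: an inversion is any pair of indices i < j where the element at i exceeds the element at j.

Count, for each position, how many later elements it exceeds:
17 → 13, 15, 9, 5, 3, 1 → 6
13 → 9, 5, 3, 1 → 4
15 → 9, 5, 3, 1 → 4
9 → 5, 3, 1 → 3
5 → 3, 1 → 2
3 → 1 → 1
1 → none → 0
Sum: 6 + 4 + 4 + 3 + 2 + 1 + 0 = 20

Inversions: 20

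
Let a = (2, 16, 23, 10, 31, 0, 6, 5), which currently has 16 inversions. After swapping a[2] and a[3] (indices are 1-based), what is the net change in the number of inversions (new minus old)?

+1

Positions 2 and 3 hold 16 and 23; after swapping, the array is [2, 23, 16, 10, 31, 0, 6, 5].
Element-by-element contributions:
2: 1
23: 5
16: 4
10: 3
31: 3
0: 0
6: 1
5: 0
Sum: 1 + 5 + 4 + 3 + 3 + 0 + 1 + 0 = 17
Change: 17 − 16 = +1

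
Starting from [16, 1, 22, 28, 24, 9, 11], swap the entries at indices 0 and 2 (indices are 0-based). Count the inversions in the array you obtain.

11 inversions

Positions 0 and 2 hold 16 and 22; after swapping, the array is [22, 1, 16, 28, 24, 9, 11].
Element-by-element contributions:
22 → 1, 16, 9, 11 → 4
1 → none → 0
16 → 9, 11 → 2
28 → 24, 9, 11 → 3
24 → 9, 11 → 2
9 → none → 0
11 → none → 0
Sum: 4 + 0 + 2 + 3 + 2 + 0 + 0 = 11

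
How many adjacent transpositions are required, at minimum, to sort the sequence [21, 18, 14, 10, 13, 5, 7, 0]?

Adjacent swaps: 26

Minimum adjacent swaps = number of inversions (each swap of adjacent out-of-order elements removes one inversion and no swap can remove more).
Count inversions — for each element, later elements that are smaller:
21: 18, 14, 10, 13, 5, 7, 0 → 7
18: 14, 10, 13, 5, 7, 0 → 6
14: 10, 13, 5, 7, 0 → 5
10: 5, 7, 0 → 3
13: 5, 7, 0 → 3
5: 0 → 1
7: 0 → 1
0: none → 0
Total inversions: 7 + 6 + 5 + 3 + 3 + 1 + 1 + 0 = 26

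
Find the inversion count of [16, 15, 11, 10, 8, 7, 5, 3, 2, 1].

45

Sweep left to right; for each value list the smaller values that follow it:
16 → 15, 11, 10, 8, 7, 5, 3, 2, 1 → 9
15 → 11, 10, 8, 7, 5, 3, 2, 1 → 8
11 → 10, 8, 7, 5, 3, 2, 1 → 7
10 → 8, 7, 5, 3, 2, 1 → 6
8 → 7, 5, 3, 2, 1 → 5
7 → 5, 3, 2, 1 → 4
5 → 3, 2, 1 → 3
3 → 2, 1 → 2
2 → 1 → 1
1 → none → 0
Sum: 9 + 8 + 7 + 6 + 5 + 4 + 3 + 2 + 1 + 0 = 45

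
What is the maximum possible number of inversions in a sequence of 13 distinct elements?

The maximum occurs when the array is in strictly decreasing order: every one of the C(13, 2) pairs is inverted.
C(13, 2) = 13·12/2 = 78

78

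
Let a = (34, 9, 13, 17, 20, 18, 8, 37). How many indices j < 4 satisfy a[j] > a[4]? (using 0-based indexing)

1

The element at index 4 is 20.
Elements before it: 34, 9, 13, 17
Those larger than 20: 34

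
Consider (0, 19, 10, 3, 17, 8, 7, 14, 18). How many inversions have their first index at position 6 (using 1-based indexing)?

1

The element at index 6 is 8.
Elements after it: 7, 14, 18
Those smaller than 8: 7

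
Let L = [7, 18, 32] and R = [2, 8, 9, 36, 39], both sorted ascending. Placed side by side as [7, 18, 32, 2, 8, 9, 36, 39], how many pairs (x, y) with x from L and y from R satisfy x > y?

Count, for every r in R, how many entries of L exceed r:
r = 2: 7, 18, 32 → 3
r = 8: 18, 32 → 2
r = 9: 18, 32 → 2
r = 36: none → 0
r = 39: none → 0
Cross-inversions: 3 + 2 + 2 + 0 + 0 = 7

7 cross-inversions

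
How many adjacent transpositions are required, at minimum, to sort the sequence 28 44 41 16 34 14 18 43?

The minimum number of adjacent swaps to sort an array equals its inversion count, since every such swap removes exactly one inversion.
Count inversions — for each element, later elements that are smaller:
28: 16, 14, 18 → 3
44: 41, 16, 34, 14, 18, 43 → 6
41: 16, 34, 14, 18 → 4
16: 14 → 1
34: 14, 18 → 2
14: none → 0
18: none → 0
43: none → 0
Total inversions: 3 + 6 + 4 + 1 + 2 + 0 + 0 + 0 = 16

16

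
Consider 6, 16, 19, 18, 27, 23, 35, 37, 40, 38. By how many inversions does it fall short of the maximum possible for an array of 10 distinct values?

Maximum inversions for 10 distinct elements is C(10, 2) = 10·9/2 = 45.
Current inversions — for each element, count later smaller elements:
6: 0
16: 0
19: 1
18: 0
27: 1
23: 0
35: 0
37: 0
40: 1
38: 0
Current total: 0 + 0 + 1 + 0 + 1 + 0 + 0 + 0 + 1 + 0 = 3
Shortfall: 45 − 3 = 42

42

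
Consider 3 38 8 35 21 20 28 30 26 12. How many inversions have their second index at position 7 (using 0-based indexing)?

2

The element at index 7 is 30.
Elements before it: 3, 38, 8, 35, 21, 20, 28
Those larger than 30: 38, 35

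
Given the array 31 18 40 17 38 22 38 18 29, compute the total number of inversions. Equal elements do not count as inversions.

18

For each element, count later entries that are smaller:
31: 5
18: 1
40: 6
17: 0
38: 3
22: 1
38: 2
18: 0
29: 0
Sum: 5 + 1 + 6 + 0 + 3 + 1 + 2 + 0 + 0 = 18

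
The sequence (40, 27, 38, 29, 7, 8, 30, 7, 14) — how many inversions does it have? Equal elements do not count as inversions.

25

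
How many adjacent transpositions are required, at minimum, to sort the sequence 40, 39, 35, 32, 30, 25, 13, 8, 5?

36

Minimum adjacent swaps = number of inversions (each swap of adjacent out-of-order elements removes one inversion and no swap can remove more).
Count inversions — for each element, later elements that are smaller:
40: 39, 35, 32, 30, 25, 13, 8, 5 → 8
39: 35, 32, 30, 25, 13, 8, 5 → 7
35: 32, 30, 25, 13, 8, 5 → 6
32: 30, 25, 13, 8, 5 → 5
30: 25, 13, 8, 5 → 4
25: 13, 8, 5 → 3
13: 8, 5 → 2
8: 5 → 1
5: none → 0
Total inversions: 8 + 7 + 6 + 5 + 4 + 3 + 2 + 1 + 0 = 36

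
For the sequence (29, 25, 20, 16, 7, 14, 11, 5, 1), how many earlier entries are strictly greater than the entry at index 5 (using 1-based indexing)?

4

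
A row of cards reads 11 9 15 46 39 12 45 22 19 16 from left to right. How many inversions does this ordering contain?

For each element, count later entries that are smaller:
11 → 9 → 1
9 → none → 0
15 → 12 → 1
46 → 39, 12, 45, 22, 19, 16 → 6
39 → 12, 22, 19, 16 → 4
12 → none → 0
45 → 22, 19, 16 → 3
22 → 19, 16 → 2
19 → 16 → 1
16 → none → 0
Sum: 1 + 0 + 1 + 6 + 4 + 0 + 3 + 2 + 1 + 0 = 18

18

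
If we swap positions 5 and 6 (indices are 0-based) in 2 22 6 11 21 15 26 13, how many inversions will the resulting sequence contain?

Positions 5 and 6 hold 15 and 26; after swapping, the array is [2, 22, 6, 11, 21, 26, 15, 13].
Element-by-element contributions:
2 → none → 0
22 → 6, 11, 21, 15, 13 → 5
6 → none → 0
11 → none → 0
21 → 15, 13 → 2
26 → 15, 13 → 2
15 → 13 → 1
13 → none → 0
Sum: 0 + 5 + 0 + 0 + 2 + 2 + 1 + 0 = 10

10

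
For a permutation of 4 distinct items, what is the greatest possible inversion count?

There are 6 inversions.

The maximum occurs when the array is in strictly decreasing order: every one of the C(4, 2) pairs is inverted.
C(4, 2) = 4·3/2 = 6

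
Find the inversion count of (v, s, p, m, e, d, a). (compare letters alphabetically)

Count, for each position, how many later elements it exceeds:
v → s, p, m, e, d, a → 6
s → p, m, e, d, a → 5
p → m, e, d, a → 4
m → e, d, a → 3
e → d, a → 2
d → a → 1
a → none → 0
Sum: 6 + 5 + 4 + 3 + 2 + 1 + 0 = 21

There are 21 out-of-order pairs.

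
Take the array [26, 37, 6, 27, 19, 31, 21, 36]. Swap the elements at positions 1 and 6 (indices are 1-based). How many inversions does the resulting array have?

15 inversions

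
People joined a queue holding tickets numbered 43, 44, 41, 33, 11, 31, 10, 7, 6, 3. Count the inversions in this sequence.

For each element, count later entries that are smaller:
43 → 41, 33, 11, 31, 10, 7, 6, 3 → 8
44 → 41, 33, 11, 31, 10, 7, 6, 3 → 8
41 → 33, 11, 31, 10, 7, 6, 3 → 7
33 → 11, 31, 10, 7, 6, 3 → 6
11 → 10, 7, 6, 3 → 4
31 → 10, 7, 6, 3 → 4
10 → 7, 6, 3 → 3
7 → 6, 3 → 2
6 → 3 → 1
3 → none → 0
Sum: 8 + 8 + 7 + 6 + 4 + 4 + 3 + 2 + 1 + 0 = 43

43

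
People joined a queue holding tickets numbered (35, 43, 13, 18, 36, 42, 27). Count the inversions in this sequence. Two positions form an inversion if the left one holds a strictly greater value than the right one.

Out-of-order index pairs (0-indexed):
(0,2): 35 > 13
(0,3): 35 > 18
(0,6): 35 > 27
(1,2): 43 > 13
(1,3): 43 > 18
(1,4): 43 > 36
(1,5): 43 > 42
(1,6): 43 > 27
(4,6): 36 > 27
(5,6): 42 > 27
That's 10 pairs.

10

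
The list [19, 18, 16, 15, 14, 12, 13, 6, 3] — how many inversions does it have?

35

Element-by-element contributions:
19: 8
18: 7
16: 6
15: 5
14: 4
12: 2
13: 2
6: 1
3: 0
Sum: 8 + 7 + 6 + 5 + 4 + 2 + 2 + 1 + 0 = 35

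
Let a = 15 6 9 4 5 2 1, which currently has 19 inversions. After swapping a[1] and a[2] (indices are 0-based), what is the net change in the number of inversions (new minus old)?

Positions 1 and 2 hold 6 and 9; after swapping, the array is [15, 9, 6, 4, 5, 2, 1].
For each element, count later entries that are smaller:
15: 6
9: 5
6: 4
4: 2
5: 2
2: 1
1: 0
Sum: 6 + 5 + 4 + 2 + 2 + 1 + 0 = 20
Change: 20 − 19 = +1

+1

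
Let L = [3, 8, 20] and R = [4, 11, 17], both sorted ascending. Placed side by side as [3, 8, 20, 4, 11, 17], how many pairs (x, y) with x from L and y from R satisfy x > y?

Take each right-half value and tally the left-half values above it:
r = 4: 8, 20 → 2
r = 11: 20 → 1
r = 17: 20 → 1
Cross-inversions: 2 + 1 + 1 = 4

4 cross-inversions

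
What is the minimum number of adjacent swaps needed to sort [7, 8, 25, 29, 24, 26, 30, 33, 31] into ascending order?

Minimum adjacent swaps = number of inversions (each swap of adjacent out-of-order elements removes one inversion and no swap can remove more).
Count inversions — for each element, later elements that are smaller:
7: none → 0
8: none → 0
25: 24 → 1
29: 24, 26 → 2
24: none → 0
26: none → 0
30: none → 0
33: 31 → 1
31: none → 0
Total inversions: 0 + 0 + 1 + 2 + 0 + 0 + 0 + 1 + 0 = 4

4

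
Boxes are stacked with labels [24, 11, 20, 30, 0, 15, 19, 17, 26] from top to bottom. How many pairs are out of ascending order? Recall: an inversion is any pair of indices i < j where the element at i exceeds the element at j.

For each element, count later entries that are smaller:
24 → 11, 20, 0, 15, 19, 17 → 6
11 → 0 → 1
20 → 0, 15, 19, 17 → 4
30 → 0, 15, 19, 17, 26 → 5
0 → none → 0
15 → none → 0
19 → 17 → 1
17 → none → 0
26 → none → 0
Sum: 6 + 1 + 4 + 5 + 0 + 0 + 1 + 0 + 0 = 17

There are 17 out-of-order pairs.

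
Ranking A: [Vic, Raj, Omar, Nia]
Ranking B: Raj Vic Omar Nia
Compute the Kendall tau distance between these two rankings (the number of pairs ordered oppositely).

Assign each item its position (1..4) in the first ordering, then rewrite the second ordering as that position sequence:
positions: Vic→1, Raj→2, Omar→3, Nia→4
second ordering as positions: [2, 1, 3, 4]
Discordant pairs = inversions in this position sequence.
2: 1 → 1
1: 0
3: 0
4: 0
Total: 1 + 0 + 0 + 0 = 1

Discordant pairs: 1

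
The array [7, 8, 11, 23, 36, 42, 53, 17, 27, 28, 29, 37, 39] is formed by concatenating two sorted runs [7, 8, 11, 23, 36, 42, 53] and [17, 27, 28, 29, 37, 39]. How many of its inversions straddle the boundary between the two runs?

Count, for every r in R, how many entries of L exceed r:
r = 17: 23, 36, 42, 53 → 4
r = 27: 36, 42, 53 → 3
r = 28: 36, 42, 53 → 3
r = 29: 36, 42, 53 → 3
r = 37: 42, 53 → 2
r = 39: 42, 53 → 2
Cross-inversions: 4 + 3 + 3 + 3 + 2 + 2 = 17

There are 17 cross-inversions.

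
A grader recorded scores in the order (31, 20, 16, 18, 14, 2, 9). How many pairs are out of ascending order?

19 out-of-order pairs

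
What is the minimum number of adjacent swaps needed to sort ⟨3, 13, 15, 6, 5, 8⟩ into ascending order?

Each adjacent swap fixes exactly one inversion, so the minimum swap count equals the number of inversions.
Count inversions — for each element, later elements that are smaller:
3: none → 0
13: 6, 5, 8 → 3
15: 6, 5, 8 → 3
6: 5 → 1
5: none → 0
8: none → 0
Total inversions: 0 + 3 + 3 + 1 + 0 + 0 = 7

7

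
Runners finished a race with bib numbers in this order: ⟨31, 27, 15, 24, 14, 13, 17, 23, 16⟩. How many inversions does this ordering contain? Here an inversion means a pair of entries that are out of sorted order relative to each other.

25 inversions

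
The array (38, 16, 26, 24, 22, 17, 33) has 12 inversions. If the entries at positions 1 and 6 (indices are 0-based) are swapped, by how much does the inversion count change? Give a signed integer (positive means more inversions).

Positions 1 and 6 hold 16 and 33; after swapping, the array is [38, 33, 26, 24, 22, 17, 16].
Count, for each position, how many later elements it exceeds:
38 → 33, 26, 24, 22, 17, 16 → 6
33 → 26, 24, 22, 17, 16 → 5
26 → 24, 22, 17, 16 → 4
24 → 22, 17, 16 → 3
22 → 17, 16 → 2
17 → 16 → 1
16 → none → 0
Sum: 6 + 5 + 4 + 3 + 2 + 1 + 0 = 21
Change: 21 − 12 = +9

+9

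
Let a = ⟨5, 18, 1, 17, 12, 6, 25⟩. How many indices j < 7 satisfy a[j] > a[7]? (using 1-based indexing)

The element at index 7 is 25.
Elements before it: 5, 18, 1, 17, 12, 6
None of them are larger than 25.

0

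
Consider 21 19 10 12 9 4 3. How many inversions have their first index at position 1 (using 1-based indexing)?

6 such elements

The element at index 1 is 21.
Elements after it: 19, 10, 12, 9, 4, 3
Those smaller than 21: 19, 10, 12, 9, 4, 3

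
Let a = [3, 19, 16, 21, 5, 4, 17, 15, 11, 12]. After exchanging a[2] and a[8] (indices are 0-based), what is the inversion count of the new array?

Positions 2 and 8 hold 16 and 11; after swapping, the array is [3, 19, 11, 21, 5, 4, 17, 15, 16, 12].
Count, for each position, how many later elements it exceeds:
3 → none → 0
19 → 11, 5, 4, 17, 15, 16, 12 → 7
11 → 5, 4 → 2
21 → 5, 4, 17, 15, 16, 12 → 6
5 → 4 → 1
4 → none → 0
17 → 15, 16, 12 → 3
15 → 12 → 1
16 → 12 → 1
12 → none → 0
Sum: 0 + 7 + 2 + 6 + 1 + 0 + 3 + 1 + 1 + 0 = 21

21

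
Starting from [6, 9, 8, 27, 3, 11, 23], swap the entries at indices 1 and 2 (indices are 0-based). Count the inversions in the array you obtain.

Positions 1 and 2 hold 9 and 8; after swapping, the array is [6, 8, 9, 27, 3, 11, 23].
Element-by-element contributions:
6 → 3 → 1
8 → 3 → 1
9 → 3 → 1
27 → 3, 11, 23 → 3
3 → none → 0
11 → none → 0
23 → none → 0
Sum: 1 + 1 + 1 + 3 + 0 + 0 + 0 = 6

6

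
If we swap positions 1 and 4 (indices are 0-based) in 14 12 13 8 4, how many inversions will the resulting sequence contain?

6

Positions 1 and 4 hold 12 and 4; after swapping, the array is [14, 4, 13, 8, 12].
Sweep left to right; for each value list the smaller values that follow it:
14 → 4, 13, 8, 12 → 4
4 → none → 0
13 → 8, 12 → 2
8 → none → 0
12 → none → 0
Sum: 4 + 0 + 2 + 0 + 0 = 6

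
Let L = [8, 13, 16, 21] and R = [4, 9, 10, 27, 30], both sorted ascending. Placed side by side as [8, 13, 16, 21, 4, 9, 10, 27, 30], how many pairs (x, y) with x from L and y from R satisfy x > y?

10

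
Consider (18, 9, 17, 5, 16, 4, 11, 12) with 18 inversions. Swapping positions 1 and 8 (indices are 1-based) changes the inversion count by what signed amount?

-5

Positions 1 and 8 hold 18 and 12; after swapping, the array is [12, 9, 17, 5, 16, 4, 11, 18].
Element-by-element contributions:
12 → 9, 5, 4, 11 → 4
9 → 5, 4 → 2
17 → 5, 16, 4, 11 → 4
5 → 4 → 1
16 → 4, 11 → 2
4 → none → 0
11 → none → 0
18 → none → 0
Sum: 4 + 2 + 4 + 1 + 2 + 0 + 0 + 0 = 13
Change: 13 − 18 = -5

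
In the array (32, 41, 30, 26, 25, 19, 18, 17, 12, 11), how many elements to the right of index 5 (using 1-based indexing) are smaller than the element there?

5 such elements

The element at index 5 is 25.
Elements after it: 19, 18, 17, 12, 11
Those smaller than 25: 19, 18, 17, 12, 11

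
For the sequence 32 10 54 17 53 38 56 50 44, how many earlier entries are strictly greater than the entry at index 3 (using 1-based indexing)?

0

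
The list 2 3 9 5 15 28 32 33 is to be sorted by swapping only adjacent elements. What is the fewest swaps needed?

Minimum adjacent swaps = number of inversions (each swap of adjacent out-of-order elements removes one inversion and no swap can remove more).
Count inversions — for each element, later elements that are smaller:
2: none → 0
3: none → 0
9: 5 → 1
5: none → 0
15: none → 0
28: none → 0
32: none → 0
33: none → 0
Total inversions: 0 + 0 + 1 + 0 + 0 + 0 + 0 + 0 = 1

1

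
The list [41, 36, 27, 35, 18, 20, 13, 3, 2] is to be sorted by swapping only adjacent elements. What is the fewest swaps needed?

The minimum number of adjacent swaps to sort an array equals its inversion count, since every such swap removes exactly one inversion.
Count inversions — for each element, later elements that are smaller:
41: 36, 27, 35, 18, 20, 13, 3, 2 → 8
36: 27, 35, 18, 20, 13, 3, 2 → 7
27: 18, 20, 13, 3, 2 → 5
35: 18, 20, 13, 3, 2 → 5
18: 13, 3, 2 → 3
20: 13, 3, 2 → 3
13: 3, 2 → 2
3: 2 → 1
2: none → 0
Total inversions: 8 + 7 + 5 + 5 + 3 + 3 + 2 + 1 + 0 = 34

Adjacent swaps: 34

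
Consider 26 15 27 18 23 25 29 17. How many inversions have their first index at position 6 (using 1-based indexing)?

1 such element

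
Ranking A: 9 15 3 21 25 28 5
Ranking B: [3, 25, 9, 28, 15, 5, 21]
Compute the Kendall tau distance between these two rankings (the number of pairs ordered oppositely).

Discordant pairs: 8

Assign each item its position (1..7) in the first ordering, then rewrite the second ordering as that position sequence:
positions: 9→1, 15→2, 3→3, 21→4, 25→5, 28→6, 5→7
second ordering as positions: [3, 5, 1, 6, 2, 7, 4]
Discordant pairs = inversions in this position sequence.
3: 1, 2 → 2
5: 1, 2, 4 → 3
1: 0
6: 2, 4 → 2
2: 0
7: 4 → 1
4: 0
Total: 2 + 3 + 0 + 2 + 0 + 1 + 0 = 8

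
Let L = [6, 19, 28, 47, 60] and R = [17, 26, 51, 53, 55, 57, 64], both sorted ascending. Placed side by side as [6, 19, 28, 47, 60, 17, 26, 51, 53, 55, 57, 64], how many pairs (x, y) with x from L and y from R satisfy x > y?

11 split inversions

Count, for every r in R, how many entries of L exceed r:
r = 17: 19, 28, 47, 60 → 4
r = 26: 28, 47, 60 → 3
r = 51: 60 → 1
r = 53: 60 → 1
r = 55: 60 → 1
r = 57: 60 → 1
r = 64: none → 0
Cross-inversions: 4 + 3 + 1 + 1 + 1 + 1 + 0 = 11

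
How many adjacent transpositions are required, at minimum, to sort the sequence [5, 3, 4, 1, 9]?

The minimum number of adjacent swaps to sort an array equals its inversion count, since every such swap removes exactly one inversion.
Count inversions — for each element, later elements that are smaller:
5: 3, 4, 1 → 3
3: 1 → 1
4: 1 → 1
1: none → 0
9: none → 0
Total inversions: 3 + 1 + 1 + 0 + 0 = 5

5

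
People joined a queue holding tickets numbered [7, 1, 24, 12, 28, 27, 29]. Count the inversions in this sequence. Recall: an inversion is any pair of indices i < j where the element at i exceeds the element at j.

3

Out-of-order index pairs (1-indexed):
(1,2): 7 > 1
(3,4): 24 > 12
(5,6): 28 > 27
That's 3 pairs.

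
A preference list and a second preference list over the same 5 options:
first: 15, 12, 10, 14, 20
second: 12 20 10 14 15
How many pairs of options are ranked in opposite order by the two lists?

6

Assign each item its position (1..5) in the first ordering, then rewrite the second ordering as that position sequence:
positions: 15→1, 12→2, 10→3, 14→4, 20→5
second ordering as positions: [2, 5, 3, 4, 1]
Discordant pairs = inversions in this position sequence.
2: 1 → 1
5: 3, 4, 1 → 3
3: 1 → 1
4: 1 → 1
1: 0
Total: 1 + 3 + 1 + 1 + 0 = 6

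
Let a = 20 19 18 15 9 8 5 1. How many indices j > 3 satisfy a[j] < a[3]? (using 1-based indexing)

5

The element at index 3 is 18.
Elements after it: 15, 9, 8, 5, 1
Those smaller than 18: 15, 9, 8, 5, 1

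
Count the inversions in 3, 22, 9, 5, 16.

For each element, count later entries that are smaller:
3: 0
22: 3
9: 1
5: 0
16: 0
Sum: 0 + 3 + 1 + 0 + 0 = 4

Inversions: 4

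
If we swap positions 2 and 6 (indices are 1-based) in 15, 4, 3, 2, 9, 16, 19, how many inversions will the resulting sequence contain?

There are 10 inversions.

Positions 2 and 6 hold 4 and 16; after swapping, the array is [15, 16, 3, 2, 9, 4, 19].
Element-by-element contributions:
15: 4
16: 4
3: 1
2: 0
9: 1
4: 0
19: 0
Sum: 4 + 4 + 1 + 0 + 1 + 0 + 0 = 10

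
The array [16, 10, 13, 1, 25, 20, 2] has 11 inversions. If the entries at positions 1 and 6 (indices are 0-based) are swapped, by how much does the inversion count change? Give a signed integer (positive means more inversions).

-1

Positions 1 and 6 hold 10 and 2; after swapping, the array is [16, 2, 13, 1, 25, 20, 10].
For each element, count later entries that are smaller:
16: 4
2: 1
13: 2
1: 0
25: 2
20: 1
10: 0
Sum: 4 + 1 + 2 + 0 + 2 + 1 + 0 = 10
Change: 10 − 11 = -1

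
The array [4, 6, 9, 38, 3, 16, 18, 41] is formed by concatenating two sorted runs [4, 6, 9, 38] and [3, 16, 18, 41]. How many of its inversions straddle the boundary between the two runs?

Take each right-half value and tally the left-half values above it:
r = 3: 4, 6, 9, 38 → 4
r = 16: 38 → 1
r = 18: 38 → 1
r = 41: none → 0
Cross-inversions: 4 + 1 + 1 + 0 = 6

There are 6 split inversions.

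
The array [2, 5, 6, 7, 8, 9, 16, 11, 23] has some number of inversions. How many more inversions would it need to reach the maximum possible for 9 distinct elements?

35 inversions short

Maximum inversions for 9 distinct elements is C(9, 2) = 9·8/2 = 36.
Current inversions — for each element, count later smaller elements:
2: 0
5: 0
6: 0
7: 0
8: 0
9: 0
16: 1
11: 0
23: 0
Current total: 0 + 0 + 0 + 0 + 0 + 0 + 1 + 0 + 0 = 1
Shortfall: 36 − 1 = 35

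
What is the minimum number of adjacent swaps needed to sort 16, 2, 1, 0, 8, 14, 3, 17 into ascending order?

Each adjacent swap fixes exactly one inversion, so the minimum swap count equals the number of inversions.
Count inversions — for each element, later elements that are smaller:
16: 2, 1, 0, 8, 14, 3 → 6
2: 1, 0 → 2
1: 0 → 1
0: none → 0
8: 3 → 1
14: 3 → 1
3: none → 0
17: none → 0
Total inversions: 6 + 2 + 1 + 0 + 1 + 1 + 0 + 0 = 11

11 swaps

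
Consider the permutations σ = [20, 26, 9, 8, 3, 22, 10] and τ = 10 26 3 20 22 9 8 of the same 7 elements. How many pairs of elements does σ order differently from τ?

Discordant pairs: 12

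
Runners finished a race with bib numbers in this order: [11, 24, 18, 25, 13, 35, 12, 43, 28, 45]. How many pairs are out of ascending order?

Element-by-element contributions:
11 → none → 0
24 → 18, 13, 12 → 3
18 → 13, 12 → 2
25 → 13, 12 → 2
13 → 12 → 1
35 → 12, 28 → 2
12 → none → 0
43 → 28 → 1
28 → none → 0
45 → none → 0
Sum: 0 + 3 + 2 + 2 + 1 + 2 + 0 + 1 + 0 + 0 = 11

11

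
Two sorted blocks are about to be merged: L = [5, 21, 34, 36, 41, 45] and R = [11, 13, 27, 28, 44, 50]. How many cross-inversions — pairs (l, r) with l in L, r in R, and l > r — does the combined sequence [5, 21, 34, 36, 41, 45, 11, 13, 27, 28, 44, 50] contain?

19

Take each right-half value and tally the left-half values above it:
r = 11: 21, 34, 36, 41, 45 → 5
r = 13: 21, 34, 36, 41, 45 → 5
r = 27: 34, 36, 41, 45 → 4
r = 28: 34, 36, 41, 45 → 4
r = 44: 45 → 1
r = 50: none → 0
Cross-inversions: 5 + 5 + 4 + 4 + 1 + 0 = 19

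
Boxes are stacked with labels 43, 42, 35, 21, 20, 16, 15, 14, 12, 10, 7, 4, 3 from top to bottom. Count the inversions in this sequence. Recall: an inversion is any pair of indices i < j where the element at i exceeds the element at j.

Element-by-element contributions:
43 → 42, 35, 21, 20, 16, 15, 14, 12, 10, 7, 4, 3 → 12
42 → 35, 21, 20, 16, 15, 14, 12, 10, 7, 4, 3 → 11
35 → 21, 20, 16, 15, 14, 12, 10, 7, 4, 3 → 10
21 → 20, 16, 15, 14, 12, 10, 7, 4, 3 → 9
20 → 16, 15, 14, 12, 10, 7, 4, 3 → 8
16 → 15, 14, 12, 10, 7, 4, 3 → 7
15 → 14, 12, 10, 7, 4, 3 → 6
14 → 12, 10, 7, 4, 3 → 5
12 → 10, 7, 4, 3 → 4
10 → 7, 4, 3 → 3
7 → 4, 3 → 2
4 → 3 → 1
3 → none → 0
Sum: 12 + 11 + 10 + 9 + 8 + 7 + 6 + 5 + 4 + 3 + 2 + 1 + 0 = 78

Inversions: 78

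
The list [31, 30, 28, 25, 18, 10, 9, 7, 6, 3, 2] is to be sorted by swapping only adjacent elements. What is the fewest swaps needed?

Minimum adjacent swaps = number of inversions (each swap of adjacent out-of-order elements removes one inversion and no swap can remove more).
Count inversions — for each element, later elements that are smaller:
31: 30, 28, 25, 18, 10, 9, 7, 6, 3, 2 → 10
30: 28, 25, 18, 10, 9, 7, 6, 3, 2 → 9
28: 25, 18, 10, 9, 7, 6, 3, 2 → 8
25: 18, 10, 9, 7, 6, 3, 2 → 7
18: 10, 9, 7, 6, 3, 2 → 6
10: 9, 7, 6, 3, 2 → 5
9: 7, 6, 3, 2 → 4
7: 6, 3, 2 → 3
6: 3, 2 → 2
3: 2 → 1
2: none → 0
Total inversions: 10 + 9 + 8 + 7 + 6 + 5 + 4 + 3 + 2 + 1 + 0 = 55

55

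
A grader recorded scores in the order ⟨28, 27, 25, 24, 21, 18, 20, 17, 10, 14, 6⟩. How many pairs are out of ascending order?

Element-by-element contributions:
28 → 27, 25, 24, 21, 18, 20, 17, 10, 14, 6 → 10
27 → 25, 24, 21, 18, 20, 17, 10, 14, 6 → 9
25 → 24, 21, 18, 20, 17, 10, 14, 6 → 8
24 → 21, 18, 20, 17, 10, 14, 6 → 7
21 → 18, 20, 17, 10, 14, 6 → 6
18 → 17, 10, 14, 6 → 4
20 → 17, 10, 14, 6 → 4
17 → 10, 14, 6 → 3
10 → 6 → 1
14 → 6 → 1
6 → none → 0
Sum: 10 + 9 + 8 + 7 + 6 + 4 + 4 + 3 + 1 + 1 + 0 = 53

53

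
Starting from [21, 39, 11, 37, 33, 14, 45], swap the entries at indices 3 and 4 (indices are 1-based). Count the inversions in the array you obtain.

10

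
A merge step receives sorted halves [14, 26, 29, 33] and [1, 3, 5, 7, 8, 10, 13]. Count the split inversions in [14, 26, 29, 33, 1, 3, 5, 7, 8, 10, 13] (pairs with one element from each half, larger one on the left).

For each element r of the right run, count left-run elements greater than r:
r = 1: 14, 26, 29, 33 → 4
r = 3: 14, 26, 29, 33 → 4
r = 5: 14, 26, 29, 33 → 4
r = 7: 14, 26, 29, 33 → 4
r = 8: 14, 26, 29, 33 → 4
r = 10: 14, 26, 29, 33 → 4
r = 13: 14, 26, 29, 33 → 4
Cross-inversions: 4 + 4 + 4 + 4 + 4 + 4 + 4 = 28

28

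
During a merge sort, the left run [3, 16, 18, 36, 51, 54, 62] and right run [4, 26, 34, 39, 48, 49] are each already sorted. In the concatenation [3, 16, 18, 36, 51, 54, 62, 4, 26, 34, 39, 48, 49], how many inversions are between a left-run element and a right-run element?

23 cross-inversions

Count, for every r in R, how many entries of L exceed r:
r = 4: 16, 18, 36, 51, 54, 62 → 6
r = 26: 36, 51, 54, 62 → 4
r = 34: 36, 51, 54, 62 → 4
r = 39: 51, 54, 62 → 3
r = 48: 51, 54, 62 → 3
r = 49: 51, 54, 62 → 3
Cross-inversions: 6 + 4 + 4 + 3 + 3 + 3 = 23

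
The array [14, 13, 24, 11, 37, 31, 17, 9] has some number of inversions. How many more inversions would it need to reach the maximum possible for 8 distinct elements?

13

Maximum inversions for 8 distinct elements is C(8, 2) = 8·7/2 = 28.
Current inversions — for each element, count later smaller elements:
14: 3
13: 2
24: 3
11: 1
37: 3
31: 2
17: 1
9: 0
Current total: 3 + 2 + 3 + 1 + 3 + 2 + 1 + 0 = 15
Shortfall: 28 − 15 = 13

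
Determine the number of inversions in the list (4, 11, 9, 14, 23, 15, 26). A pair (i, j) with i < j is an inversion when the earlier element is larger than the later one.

Listing every pair i<j with a[i]>a[j] (using 1-based positions):
(2,3): 11 > 9
(5,6): 23 > 15
That's 2 pairs.

Out-of-order pairs: 2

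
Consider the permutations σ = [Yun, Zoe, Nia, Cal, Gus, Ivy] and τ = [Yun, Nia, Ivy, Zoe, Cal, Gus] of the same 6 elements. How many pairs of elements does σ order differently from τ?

4

Assign each item its position (1..6) in the first ordering, then rewrite the second ordering as that position sequence:
positions: Yun→1, Zoe→2, Nia→3, Cal→4, Gus→5, Ivy→6
second ordering as positions: [1, 3, 6, 2, 4, 5]
Discordant pairs = inversions in this position sequence.
1: 0
3: 2 → 1
6: 2, 4, 5 → 3
2: 0
4: 0
5: 0
Total: 0 + 1 + 3 + 0 + 0 + 0 = 4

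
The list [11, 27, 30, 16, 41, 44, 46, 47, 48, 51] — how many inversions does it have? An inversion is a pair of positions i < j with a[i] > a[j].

Count, for each position, how many later elements it exceeds:
11 → none → 0
27 → 16 → 1
30 → 16 → 1
16 → none → 0
41 → none → 0
44 → none → 0
46 → none → 0
47 → none → 0
48 → none → 0
51 → none → 0
Sum: 0 + 1 + 1 + 0 + 0 + 0 + 0 + 0 + 0 + 0 = 2

2 out-of-order pairs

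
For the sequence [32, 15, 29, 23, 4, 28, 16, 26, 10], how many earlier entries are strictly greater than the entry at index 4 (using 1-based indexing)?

2

The element at index 4 is 23.
Elements before it: 32, 15, 29
Those larger than 23: 32, 29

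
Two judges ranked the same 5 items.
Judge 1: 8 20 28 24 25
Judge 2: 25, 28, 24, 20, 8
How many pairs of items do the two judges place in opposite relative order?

Assign each item its position (1..5) in the first ordering, then rewrite the second ordering as that position sequence:
positions: 8→1, 20→2, 28→3, 24→4, 25→5
second ordering as positions: [5, 3, 4, 2, 1]
Discordant pairs = inversions in this position sequence.
5: 3, 4, 2, 1 → 4
3: 2, 1 → 2
4: 2, 1 → 2
2: 1 → 1
1: 0
Total: 4 + 2 + 2 + 1 + 0 = 9

9 discordant pairs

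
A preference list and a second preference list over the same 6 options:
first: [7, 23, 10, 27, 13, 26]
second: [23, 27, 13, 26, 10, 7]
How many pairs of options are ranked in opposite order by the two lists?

8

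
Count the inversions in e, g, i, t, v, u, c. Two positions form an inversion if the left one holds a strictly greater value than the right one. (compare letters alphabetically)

7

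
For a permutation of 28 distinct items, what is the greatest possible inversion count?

The maximum occurs when the array is in strictly decreasing order: every one of the C(28, 2) pairs is inverted.
C(28, 2) = 28·27/2 = 378

Inversions: 378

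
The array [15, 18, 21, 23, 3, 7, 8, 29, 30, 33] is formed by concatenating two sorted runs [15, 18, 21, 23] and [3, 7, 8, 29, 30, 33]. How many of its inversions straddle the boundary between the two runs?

Count, for every r in R, how many entries of L exceed r:
r = 3: 15, 18, 21, 23 → 4
r = 7: 15, 18, 21, 23 → 4
r = 8: 15, 18, 21, 23 → 4
r = 29: none → 0
r = 30: none → 0
r = 33: none → 0
Cross-inversions: 4 + 4 + 4 + 0 + 0 + 0 = 12

12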